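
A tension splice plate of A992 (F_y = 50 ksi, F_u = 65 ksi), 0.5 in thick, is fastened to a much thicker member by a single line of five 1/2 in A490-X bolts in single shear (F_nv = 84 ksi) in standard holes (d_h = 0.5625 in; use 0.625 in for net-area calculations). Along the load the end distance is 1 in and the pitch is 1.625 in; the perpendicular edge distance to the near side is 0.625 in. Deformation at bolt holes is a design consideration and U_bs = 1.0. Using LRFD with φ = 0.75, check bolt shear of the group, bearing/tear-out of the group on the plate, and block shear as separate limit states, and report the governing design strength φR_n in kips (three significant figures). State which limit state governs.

61.9 kips (bolt shear governs)

Bolt shear: A_b = π·0.5²/4 = 0.1963 in²; R_n = 84 × 0.1963 × 5 × 1 = 82.47 kips → 0.75 × 82.47 = 61.9 kips.
Bearing: edge l_c = 0.7188, r_n = 28.03 kips; interior l_c = 1.062, r_n = 39 kips; R_n = 28.03 + 4·39 = 184 kips → 138 kips.
Block shear: A_gv = 3.75, A_nv = 2.344, A_nt = 0.1562 in²; R_n = min(0.6F_uA_nv, 0.6F_yA_gv) + U_bs·F_u·A_nt = 101.6 kips → 76.2 kips.
Bolt shear governs: 61.9 kips.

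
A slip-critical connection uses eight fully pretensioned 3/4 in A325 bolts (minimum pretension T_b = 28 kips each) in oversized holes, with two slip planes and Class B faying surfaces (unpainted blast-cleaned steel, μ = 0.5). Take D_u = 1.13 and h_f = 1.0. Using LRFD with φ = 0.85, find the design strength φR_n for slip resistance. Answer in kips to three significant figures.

215 kips

R_n = μ · D_u · h_f · T_b · n_s · n_b = 0.5 × 1.13 × 1.0 × 28 × 2 × 8 = 253.1 kips.
Design strength φR_n = 0.85 × 253.1 = 215 kips.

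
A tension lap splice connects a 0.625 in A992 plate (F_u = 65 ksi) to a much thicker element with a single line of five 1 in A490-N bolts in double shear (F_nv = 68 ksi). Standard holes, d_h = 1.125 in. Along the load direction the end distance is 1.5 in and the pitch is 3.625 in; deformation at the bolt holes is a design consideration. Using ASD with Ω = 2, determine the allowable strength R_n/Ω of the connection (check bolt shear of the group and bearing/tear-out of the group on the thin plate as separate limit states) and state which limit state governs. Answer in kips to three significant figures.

218 kips (bearing governs)

Bolt shear: A_b = π·1²/4 = 0.7854 in²; R_n = 68 × 0.7854 × 5 × 2 = 534.1 kips → 534.1 / 2 = 267 kips.
Bearing (1.2 l_c t F_u ≤ 2.4 d t F_u): upper limit = 2.4·1·0.625·65 = 97.5 kips.
  Edge l_c = 1.5 − 1.125/2 = 0.9375 → r_n = 45.7 kips; interior l_c = 3.625 − 1.125 = 2.5 → r_n = 97.5 kips.
  R_n,bearing = 1·45.7 + 4·97.5 = 435.7 kips → 435.7 / 2 = 218 kips.
Bearing governs: 218 kips.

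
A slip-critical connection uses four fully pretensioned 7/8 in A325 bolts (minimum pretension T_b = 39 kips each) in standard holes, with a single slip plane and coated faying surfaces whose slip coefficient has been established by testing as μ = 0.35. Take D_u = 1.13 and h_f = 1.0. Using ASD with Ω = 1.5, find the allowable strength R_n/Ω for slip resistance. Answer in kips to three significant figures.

R_n = μ · D_u · h_f · T_b · n_s · n_b = 0.35 × 1.13 × 1.0 × 39 × 1 × 4 = 61.7 kips.
Allowable strength R_n/Ω = 61.7 / 1.5 = 41.1 kips.

41.1 kips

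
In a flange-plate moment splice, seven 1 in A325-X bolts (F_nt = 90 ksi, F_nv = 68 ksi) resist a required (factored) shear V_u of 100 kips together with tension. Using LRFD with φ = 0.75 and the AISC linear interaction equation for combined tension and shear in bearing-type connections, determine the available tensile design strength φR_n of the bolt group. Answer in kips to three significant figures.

A_b = π·1²/4 = 0.7854 in²; f_rv = 100 / (7 × 0.7854) = 18.19 ksi.
F'_nt = 1.3 F_nt − (F_nt / φF_nv) f_rv = 1.3·90 − (90/(0.75·68))·18.19 = 84.9 ksi, capped at F_nt → F'_nt = 84.9 ksi.
R_n = F'_nt · A_b · n = 84.9 × 0.7854 × 7 = 466.8 kips.
Design strength φR_n = 0.75 × 466.8 = 350 kips.

350 kips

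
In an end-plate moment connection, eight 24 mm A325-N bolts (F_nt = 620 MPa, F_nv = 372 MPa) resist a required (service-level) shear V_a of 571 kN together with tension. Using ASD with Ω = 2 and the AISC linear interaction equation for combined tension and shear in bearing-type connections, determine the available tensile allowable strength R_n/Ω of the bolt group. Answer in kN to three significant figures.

A_b = π·24²/4 = 452.4 mm²; f_rv = 571 × 1000 / (8 × 452.4) = 157.8 MPa.
F'_nt = 1.3 F_nt − (Ω F_nt / F_nv) f_rv = 1.3·620 − (2·620/372)·157.8 = 280.1 MPa, capped at F_nt → F'_nt = 280.1 MPa.
R_n = F'_nt · A_b · n = 280.1 × 452.4 × 8 / 1000 = 1014 kN.
Allowable strength R_n/Ω = 1014 / 2 = 507 kN.

507 kN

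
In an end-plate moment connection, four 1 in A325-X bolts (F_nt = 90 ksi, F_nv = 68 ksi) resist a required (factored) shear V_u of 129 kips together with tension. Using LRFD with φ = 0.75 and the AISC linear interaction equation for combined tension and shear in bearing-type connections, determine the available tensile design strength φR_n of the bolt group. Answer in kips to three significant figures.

A_b = π·1²/4 = 0.7854 in²; f_rv = 129 / (4 × 0.7854) = 41.06 ksi.
F'_nt = 1.3 F_nt − (F_nt / φF_nv) f_rv = 1.3·90 − (90/(0.75·68))·41.06 = 44.54 ksi, capped at F_nt → F'_nt = 44.54 ksi.
R_n = F'_nt · A_b · n = 44.54 × 0.7854 × 4 = 139.9 kips.
Design strength φR_n = 0.75 × 139.9 = 105 kips.

105 kips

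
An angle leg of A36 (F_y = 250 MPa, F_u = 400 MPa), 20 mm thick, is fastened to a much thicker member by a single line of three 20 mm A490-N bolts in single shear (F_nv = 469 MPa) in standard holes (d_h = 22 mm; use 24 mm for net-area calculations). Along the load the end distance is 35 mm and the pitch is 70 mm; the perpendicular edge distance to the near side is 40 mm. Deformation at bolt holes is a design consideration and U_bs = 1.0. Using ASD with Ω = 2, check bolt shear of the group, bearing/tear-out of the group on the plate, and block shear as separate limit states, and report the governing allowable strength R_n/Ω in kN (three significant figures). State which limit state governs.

221 kN (bolt shear governs)

Bolt shear: A_b = π·20²/4 = 314.2 mm²; R_n = 469 × 314.2 × 3 × 1 / 1000 = 442 kN → 442 / 2 = 221 kN.
Bearing: edge l_c = 24, r_n = 230.4 kN; interior l_c = 48, r_n = 384 kN; R_n = 230.4 + 2·384 = 998.4 kN → 499 kN.
Block shear: A_gv = 3500, A_nv = 2300, A_nt = 560 mm²; R_n = min(0.6F_uA_nv, 0.6F_yA_gv) + U_bs·F_u·A_nt = 749 kN → 374 kN.
Bolt shear governs: 221 kN.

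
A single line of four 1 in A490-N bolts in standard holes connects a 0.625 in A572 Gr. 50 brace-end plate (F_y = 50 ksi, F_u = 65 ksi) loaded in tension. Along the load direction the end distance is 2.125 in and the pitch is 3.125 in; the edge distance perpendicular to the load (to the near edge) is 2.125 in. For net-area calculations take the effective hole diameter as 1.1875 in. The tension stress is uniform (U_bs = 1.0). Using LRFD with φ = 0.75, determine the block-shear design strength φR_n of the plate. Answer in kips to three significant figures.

Shear plane L_v = 2.125 + 3·3.125 = 11.5 in; A_gv = 11.5 × 0.625 = 7.188 in².
A_nv = (11.5 − 3.5·1.1875) × 0.625 = 4.59 in².
A_nt = (2.125 − 0.5·1.1875) × 0.625 = 0.957 in².
0.6 F_u A_nv = 179 kips; 0.6 F_y A_gv = 215.6 kips → shear rupture governs the shear term.
R_n = 179 + 1.0 × 65 × 0.957 = 241.2 kips.
Design strength φR_n = 0.75 × 241.2 = 181 kips.

181 kips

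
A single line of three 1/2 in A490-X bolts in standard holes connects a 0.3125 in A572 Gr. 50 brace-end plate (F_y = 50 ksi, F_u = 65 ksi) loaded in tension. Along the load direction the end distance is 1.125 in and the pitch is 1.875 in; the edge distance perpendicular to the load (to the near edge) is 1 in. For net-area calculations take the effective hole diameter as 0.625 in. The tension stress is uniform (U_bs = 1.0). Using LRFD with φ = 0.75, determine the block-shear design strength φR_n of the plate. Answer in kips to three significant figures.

Shear plane L_v = 1.125 + 2·1.875 = 4.875 in; A_gv = 4.875 × 0.3125 = 1.523 in².
A_nv = (4.875 − 2.5·0.625) × 0.3125 = 1.035 in².
A_nt = (1 − 0.5·0.625) × 0.3125 = 0.2148 in².
0.6 F_u A_nv = 40.37 kips; 0.6 F_y A_gv = 45.7 kips → shear rupture governs the shear term.
R_n = 40.37 + 1.0 × 65 × 0.2148 = 54.34 kips.
Design strength φR_n = 0.75 × 54.34 = 40.8 kips.

40.8 kips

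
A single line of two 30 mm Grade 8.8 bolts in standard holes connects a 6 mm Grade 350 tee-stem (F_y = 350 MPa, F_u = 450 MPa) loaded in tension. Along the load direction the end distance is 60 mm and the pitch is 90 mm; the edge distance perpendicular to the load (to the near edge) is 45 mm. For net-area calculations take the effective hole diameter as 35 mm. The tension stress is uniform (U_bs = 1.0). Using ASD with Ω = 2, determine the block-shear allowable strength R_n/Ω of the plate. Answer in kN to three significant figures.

116 kN

Shear plane L_v = 60 + 1·90 = 150 mm; A_gv = 150 × 6 = 900 mm².
A_nv = (150 − 1.5·35) × 6 = 585 mm².
A_nt = (45 − 0.5·35) × 6 = 165 mm².
0.6 F_u A_nv = 158 kN; 0.6 F_y A_gv = 189 kN → shear rupture governs the shear term.
R_n = 158 + 1.0 × 450 × 165 / 1000 = 232.2 kN.
Allowable strength R_n/Ω = 232.2 / 2 = 116 kN.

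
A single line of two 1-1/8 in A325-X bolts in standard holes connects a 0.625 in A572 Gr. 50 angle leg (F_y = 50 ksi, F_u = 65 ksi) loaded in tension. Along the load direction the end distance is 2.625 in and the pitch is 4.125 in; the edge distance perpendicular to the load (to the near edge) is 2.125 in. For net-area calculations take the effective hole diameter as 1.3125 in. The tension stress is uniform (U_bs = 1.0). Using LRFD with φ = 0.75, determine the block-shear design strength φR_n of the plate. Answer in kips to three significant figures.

Shear plane L_v = 2.625 + 1·4.125 = 6.75 in; A_gv = 6.75 × 0.625 = 4.219 in².
A_nv = (6.75 − 1.5·1.3125) × 0.625 = 2.988 in².
A_nt = (2.125 − 0.5·1.3125) × 0.625 = 0.918 in².
0.6 F_u A_nv = 116.5 kips; 0.6 F_y A_gv = 126.6 kips → shear rupture governs the shear term.
R_n = 116.5 + 1.0 × 65 × 0.918 = 176.2 kips.
Design strength φR_n = 0.75 × 176.2 = 132 kips.

132 kips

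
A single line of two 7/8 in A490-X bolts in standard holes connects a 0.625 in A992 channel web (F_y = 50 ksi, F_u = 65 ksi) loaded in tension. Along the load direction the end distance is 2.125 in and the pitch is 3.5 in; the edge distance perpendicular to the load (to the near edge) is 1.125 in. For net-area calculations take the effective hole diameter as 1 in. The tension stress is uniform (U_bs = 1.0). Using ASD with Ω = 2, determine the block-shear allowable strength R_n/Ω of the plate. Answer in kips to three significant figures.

63 kips

Shear plane L_v = 2.125 + 1·3.5 = 5.625 in; A_gv = 5.625 × 0.625 = 3.516 in².
A_nv = (5.625 − 1.5·1) × 0.625 = 2.578 in².
A_nt = (1.125 − 0.5·1) × 0.625 = 0.3906 in².
0.6 F_u A_nv = 100.5 kips; 0.6 F_y A_gv = 105.5 kips → shear rupture governs the shear term.
R_n = 100.5 + 1.0 × 65 × 0.3906 = 125.9 kips.
Allowable strength R_n/Ω = 125.9 / 2 = 63 kips.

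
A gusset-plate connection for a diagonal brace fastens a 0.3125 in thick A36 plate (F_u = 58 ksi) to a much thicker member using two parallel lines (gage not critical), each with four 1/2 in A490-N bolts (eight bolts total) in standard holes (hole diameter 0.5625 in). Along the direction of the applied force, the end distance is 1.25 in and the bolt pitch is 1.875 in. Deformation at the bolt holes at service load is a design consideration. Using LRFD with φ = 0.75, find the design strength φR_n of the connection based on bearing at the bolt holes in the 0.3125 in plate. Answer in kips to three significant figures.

129 kips

Per bolt r_n = 1.2 l_c t F_u ≤ 2.4 d t F_u; upper limit = 2.4 × 0.5 × 0.3125 × 58 = 21.75 kips.
Edge bolt: l_c = 1.25 − 0.5625/2 = 0.9688 in → 1.2 × 0.9688 × 0.3125 × 58 = 21.07 → r_n = 21.07 kips.
Interior bolts: l_c = 1.875 − 0.5625 = 1.312 in → 1.2 × 1.312 × 0.3125 × 58 = 28.55 → r_n = 21.75 kips.
R_n = 2 × 21.07 + 6 × 21.75 = 172.6 kips.
Design strength φR_n = 0.75 × 172.6 = 129 kips.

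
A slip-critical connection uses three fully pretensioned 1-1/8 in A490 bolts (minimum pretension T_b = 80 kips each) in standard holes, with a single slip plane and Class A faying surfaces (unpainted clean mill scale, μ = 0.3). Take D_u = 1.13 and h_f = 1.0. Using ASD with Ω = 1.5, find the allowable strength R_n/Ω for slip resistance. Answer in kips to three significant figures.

54.2 kips

R_n = μ · D_u · h_f · T_b · n_s · n_b = 0.3 × 1.13 × 1.0 × 80 × 1 × 3 = 81.36 kips.
Allowable strength R_n/Ω = 81.36 / 1.5 = 54.2 kips.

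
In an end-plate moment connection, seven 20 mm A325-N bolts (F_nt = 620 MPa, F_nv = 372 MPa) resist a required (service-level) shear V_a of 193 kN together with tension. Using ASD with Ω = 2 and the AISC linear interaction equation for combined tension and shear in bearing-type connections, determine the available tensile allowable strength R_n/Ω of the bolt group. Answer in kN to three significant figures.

A_b = π·20²/4 = 314.2 mm²; f_rv = 193 × 1000 / (7 × 314.2) = 87.76 MPa.
F'_nt = 1.3 F_nt − (Ω F_nt / F_nv) f_rv = 1.3·620 − (2·620/372)·87.76 = 513.5 MPa, capped at F_nt → F'_nt = 513.5 MPa.
R_n = F'_nt · A_b · n = 513.5 × 314.2 × 7 / 1000 = 1129 kN.
Allowable strength R_n/Ω = 1129 / 2 = 565 kN.

565 kN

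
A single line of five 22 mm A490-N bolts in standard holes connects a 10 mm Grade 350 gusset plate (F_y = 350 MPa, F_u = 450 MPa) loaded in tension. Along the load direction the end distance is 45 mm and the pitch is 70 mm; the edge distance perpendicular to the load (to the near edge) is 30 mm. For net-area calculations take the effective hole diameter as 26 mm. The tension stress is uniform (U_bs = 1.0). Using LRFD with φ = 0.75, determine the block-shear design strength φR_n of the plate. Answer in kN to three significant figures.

Shear plane L_v = 45 + 4·70 = 325 mm; A_gv = 325 × 10 = 3250 mm².
A_nv = (325 − 4.5·26) × 10 = 2080 mm².
A_nt = (30 − 0.5·26) × 10 = 170 mm².
0.6 F_u A_nv = 561.6 kN; 0.6 F_y A_gv = 682.5 kN → shear rupture governs the shear term.
R_n = 561.6 + 1.0 × 450 × 170 / 1000 = 638.1 kN.
Design strength φR_n = 0.75 × 638.1 = 479 kN.

479 kN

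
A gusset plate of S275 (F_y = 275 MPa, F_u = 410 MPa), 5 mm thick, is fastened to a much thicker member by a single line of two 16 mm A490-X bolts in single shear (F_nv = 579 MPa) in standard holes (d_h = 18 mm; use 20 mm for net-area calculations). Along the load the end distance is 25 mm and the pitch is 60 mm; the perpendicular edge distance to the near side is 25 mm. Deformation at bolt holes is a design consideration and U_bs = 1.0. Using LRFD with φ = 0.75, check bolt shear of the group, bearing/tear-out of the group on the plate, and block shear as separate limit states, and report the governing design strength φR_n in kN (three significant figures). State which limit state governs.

Bolt shear: A_b = π·16²/4 = 201.1 mm²; R_n = 579 × 201.1 × 2 × 1 / 1000 = 232.8 kN → 0.75 × 232.8 = 175 kN.
Bearing: edge l_c = 16, r_n = 39.36 kN; interior l_c = 42, r_n = 78.72 kN; R_n = 39.36 + 1·78.72 = 118.1 kN → 88.6 kN.
Block shear: A_gv = 425, A_nv = 275, A_nt = 75 mm²; R_n = min(0.6F_uA_nv, 0.6F_yA_gv) + U_bs·F_u·A_nt = 98.4 kN → 73.8 kN.
Block shear governs: 73.8 kN.

73.8 kN (block shear governs)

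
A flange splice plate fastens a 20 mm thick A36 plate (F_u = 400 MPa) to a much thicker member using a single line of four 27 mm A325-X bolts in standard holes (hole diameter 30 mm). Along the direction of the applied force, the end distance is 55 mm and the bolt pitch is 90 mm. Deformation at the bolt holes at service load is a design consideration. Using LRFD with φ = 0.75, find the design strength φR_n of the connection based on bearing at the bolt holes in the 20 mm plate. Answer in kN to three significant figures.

Per bolt r_n = 1.2 l_c t F_u ≤ 2.4 d t F_u; upper limit = 2.4 × 27 × 20 × 400 / 1000 = 518.4 kN.
Edge bolt: l_c = 55 − 30/2 = 40 mm → 1.2 × 40 × 20 × 400 / 1000 = 384 → r_n = 384 kN.
Interior bolts: l_c = 90 − 30 = 60 mm → 1.2 × 60 × 20 × 400 / 1000 = 576 → r_n = 518.4 kN.
R_n = 1 × 384 + 3 × 518.4 = 1939 kN.
Design strength φR_n = 0.75 × 1939 = 1450 kN.

1450 kN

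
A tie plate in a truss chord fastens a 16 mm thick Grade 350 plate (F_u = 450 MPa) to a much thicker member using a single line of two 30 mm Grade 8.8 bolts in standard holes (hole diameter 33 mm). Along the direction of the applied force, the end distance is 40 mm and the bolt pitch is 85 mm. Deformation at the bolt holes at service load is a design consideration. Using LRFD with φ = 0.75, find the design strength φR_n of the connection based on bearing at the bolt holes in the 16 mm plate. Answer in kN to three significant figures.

489 kN

Per bolt r_n = 1.2 l_c t F_u ≤ 2.4 d t F_u; upper limit = 2.4 × 30 × 16 × 450 / 1000 = 518.4 kN.
Edge bolt: l_c = 40 − 33/2 = 23.5 mm → 1.2 × 23.5 × 16 × 450 / 1000 = 203 → r_n = 203 kN.
Interior bolts: l_c = 85 − 33 = 52 mm → 1.2 × 52 × 16 × 450 / 1000 = 449.3 → r_n = 449.3 kN.
R_n = 1 × 203 + 1 × 449.3 = 652.3 kN.
Design strength φR_n = 0.75 × 652.3 = 489 kN.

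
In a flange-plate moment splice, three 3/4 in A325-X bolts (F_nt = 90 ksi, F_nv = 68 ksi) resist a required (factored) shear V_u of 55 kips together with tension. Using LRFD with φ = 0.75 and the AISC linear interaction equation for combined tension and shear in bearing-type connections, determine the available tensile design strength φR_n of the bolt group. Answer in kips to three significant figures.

43.5 kips

A_b = π·0.75²/4 = 0.4418 in²; f_rv = 55 / (3 × 0.4418) = 41.5 ksi.
F'_nt = 1.3 F_nt − (F_nt / φF_nv) f_rv = 1.3·90 − (90/(0.75·68))·41.5 = 43.77 ksi, capped at F_nt → F'_nt = 43.77 ksi.
R_n = F'_nt · A_b · n = 43.77 × 0.4418 × 3 = 58.01 kips.
Design strength φR_n = 0.75 × 58.01 = 43.5 kips.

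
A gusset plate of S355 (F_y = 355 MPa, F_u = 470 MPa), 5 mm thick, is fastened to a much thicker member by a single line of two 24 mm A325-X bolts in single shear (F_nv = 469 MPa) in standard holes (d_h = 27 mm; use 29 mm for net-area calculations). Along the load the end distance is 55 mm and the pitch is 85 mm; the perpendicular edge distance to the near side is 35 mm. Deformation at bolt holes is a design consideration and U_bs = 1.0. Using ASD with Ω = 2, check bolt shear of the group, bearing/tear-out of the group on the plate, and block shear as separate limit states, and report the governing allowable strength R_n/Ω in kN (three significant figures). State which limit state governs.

92.1 kN (block shear governs)

Bolt shear: A_b = π·24²/4 = 452.4 mm²; R_n = 469 × 452.4 × 2 × 1 / 1000 = 424.3 kN → 424.3 / 2 = 212 kN.
Bearing: edge l_c = 41.5, r_n = 117 kN; interior l_c = 58, r_n = 135.4 kN; R_n = 117 + 1·135.4 = 252.4 kN → 126 kN.
Block shear: A_gv = 700, A_nv = 482.5, A_nt = 102.5 mm²; R_n = min(0.6F_uA_nv, 0.6F_yA_gv) + U_bs·F_u·A_nt = 184.2 kN → 92.1 kN.
Block shear governs: 92.1 kN.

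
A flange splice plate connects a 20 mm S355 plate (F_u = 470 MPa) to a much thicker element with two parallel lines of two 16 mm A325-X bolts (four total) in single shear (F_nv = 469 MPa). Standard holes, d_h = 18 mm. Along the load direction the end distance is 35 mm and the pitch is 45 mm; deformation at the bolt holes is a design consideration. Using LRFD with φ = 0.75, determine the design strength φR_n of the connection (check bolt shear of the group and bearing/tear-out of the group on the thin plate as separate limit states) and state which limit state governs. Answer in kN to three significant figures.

Bolt shear: A_b = π·16²/4 = 201.1 mm²; R_n = 469 × 201.1 × 4 × 1 / 1000 = 377.2 kN → 0.75 × 377.2 = 283 kN.
Bearing (1.2 l_c t F_u ≤ 2.4 d t F_u): upper limit = 2.4·16·20·470 / 1000 = 361 kN.
  Edge l_c = 35 − 18/2 = 26 → r_n = 293.3 kN; interior l_c = 45 − 18 = 27 → r_n = 304.6 kN.
  R_n,bearing = 2·293.3 + 2·304.6 = 1196 kN → 0.75 × 1196 = 897 kN.
Bolt shear governs: 283 kN.

283 kN (bolt shear governs)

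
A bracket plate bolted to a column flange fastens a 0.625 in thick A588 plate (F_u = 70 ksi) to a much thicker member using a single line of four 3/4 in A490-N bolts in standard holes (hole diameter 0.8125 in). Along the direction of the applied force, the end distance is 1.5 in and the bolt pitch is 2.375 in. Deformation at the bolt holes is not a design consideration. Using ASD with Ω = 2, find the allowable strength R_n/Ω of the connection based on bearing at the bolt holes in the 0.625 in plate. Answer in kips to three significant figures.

184 kips

Per bolt r_n = 1.5 l_c t F_u ≤ 3.0 d t F_u; upper limit = 3.0 × 0.75 × 0.625 × 70 = 98.44 kips.
Edge bolt: l_c = 1.5 − 0.8125/2 = 1.094 in → 1.5 × 1.094 × 0.625 × 70 = 71.78 → r_n = 71.78 kips.
Interior bolts: l_c = 2.375 − 0.8125 = 1.562 in → 1.5 × 1.562 × 0.625 × 70 = 102.5 → r_n = 98.44 kips.
R_n = 1 × 71.78 + 3 × 98.44 = 367.1 kips.
Allowable strength R_n/Ω = 367.1 / 2 = 184 kips.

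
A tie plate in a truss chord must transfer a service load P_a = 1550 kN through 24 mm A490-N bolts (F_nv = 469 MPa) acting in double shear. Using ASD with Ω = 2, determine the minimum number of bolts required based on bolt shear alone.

8 bolts

A_b = π·24²/4 = 452.4 mm².
Per-bolt allowable strength R_n/Ω = 469 × 452.4 × 2 / 1000 / 2 = 212.2 kN.
n ≥ 1550 / 212.2 = 7.305 → use 8 bolts.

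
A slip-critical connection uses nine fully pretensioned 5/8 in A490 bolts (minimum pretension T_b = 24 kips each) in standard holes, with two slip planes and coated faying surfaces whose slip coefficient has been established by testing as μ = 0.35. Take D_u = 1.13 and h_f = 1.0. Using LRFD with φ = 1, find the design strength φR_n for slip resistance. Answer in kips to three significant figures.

171 kips

R_n = μ · D_u · h_f · T_b · n_s · n_b = 0.35 × 1.13 × 1.0 × 24 × 2 × 9 = 170.9 kips.
Design strength φR_n = 1 × 170.9 = 171 kips.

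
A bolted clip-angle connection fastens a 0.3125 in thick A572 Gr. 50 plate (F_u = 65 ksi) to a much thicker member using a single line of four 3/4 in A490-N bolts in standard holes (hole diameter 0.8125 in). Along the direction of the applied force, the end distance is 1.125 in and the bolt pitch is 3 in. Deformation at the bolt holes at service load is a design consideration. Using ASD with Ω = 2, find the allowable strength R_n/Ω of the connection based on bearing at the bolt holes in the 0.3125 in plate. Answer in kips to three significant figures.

Per bolt r_n = 1.2 l_c t F_u ≤ 2.4 d t F_u; upper limit = 2.4 × 0.75 × 0.3125 × 65 = 36.56 kips.
Edge bolt: l_c = 1.125 − 0.8125/2 = 0.7188 in → 1.2 × 0.7188 × 0.3125 × 65 = 17.52 → r_n = 17.52 kips.
Interior bolts: l_c = 3 − 0.8125 = 2.188 in → 1.2 × 2.188 × 0.3125 × 65 = 53.32 → r_n = 36.56 kips.
R_n = 1 × 17.52 + 3 × 36.56 = 127.2 kips.
Allowable strength R_n/Ω = 127.2 / 2 = 63.6 kips.

63.6 kips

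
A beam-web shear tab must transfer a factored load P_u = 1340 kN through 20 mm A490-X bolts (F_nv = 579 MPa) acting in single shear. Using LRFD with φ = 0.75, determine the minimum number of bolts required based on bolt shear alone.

10 bolts

A_b = π·20²/4 = 314.2 mm².
Per-bolt design strength φR_n = 0.75 × 579 × 314.2 × 1 / 1000 = 136.4 kN.
n ≥ 1340 / 136.4 = 9.822 → use 10 bolts.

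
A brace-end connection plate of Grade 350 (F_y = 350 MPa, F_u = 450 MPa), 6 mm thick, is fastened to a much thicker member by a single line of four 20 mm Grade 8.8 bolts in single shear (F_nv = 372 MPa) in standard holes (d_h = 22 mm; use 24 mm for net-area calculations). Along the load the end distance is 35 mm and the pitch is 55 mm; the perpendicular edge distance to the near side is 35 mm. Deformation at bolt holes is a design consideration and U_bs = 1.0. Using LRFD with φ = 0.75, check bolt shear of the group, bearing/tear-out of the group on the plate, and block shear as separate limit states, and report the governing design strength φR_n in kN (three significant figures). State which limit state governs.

188 kN (block shear governs)

Bolt shear: A_b = π·20²/4 = 314.2 mm²; R_n = 372 × 314.2 × 4 × 1 / 1000 = 467.5 kN → 0.75 × 467.5 = 351 kN.
Bearing: edge l_c = 24, r_n = 77.76 kN; interior l_c = 33, r_n = 106.9 kN; R_n = 77.76 + 3·106.9 = 398.5 kN → 299 kN.
Block shear: A_gv = 1200, A_nv = 696, A_nt = 138 mm²; R_n = min(0.6F_uA_nv, 0.6F_yA_gv) + U_bs·F_u·A_nt = 250 kN → 188 kN.
Block shear governs: 188 kN.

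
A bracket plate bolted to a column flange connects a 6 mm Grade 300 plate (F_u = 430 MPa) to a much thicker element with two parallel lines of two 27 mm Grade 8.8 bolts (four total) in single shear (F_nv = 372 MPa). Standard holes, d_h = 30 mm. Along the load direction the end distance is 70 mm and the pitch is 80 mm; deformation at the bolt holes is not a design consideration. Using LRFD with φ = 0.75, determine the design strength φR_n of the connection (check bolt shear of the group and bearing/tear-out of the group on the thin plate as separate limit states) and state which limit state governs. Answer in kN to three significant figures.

Bolt shear: A_b = π·27²/4 = 572.6 mm²; R_n = 372 × 572.6 × 4 × 1 / 1000 = 852 kN → 0.75 × 852 = 639 kN.
Bearing (1.5 l_c t F_u ≤ 3.0 d t F_u): upper limit = 3.0·27·6·430 / 1000 = 209 kN.
  Edge l_c = 70 − 30/2 = 55 → r_n = 209 kN; interior l_c = 80 − 30 = 50 → r_n = 193.5 kN.
  R_n,bearing = 2·209 + 2·193.5 = 805 kN → 0.75 × 805 = 604 kN.
Bearing governs: 604 kN.

604 kN (bearing governs)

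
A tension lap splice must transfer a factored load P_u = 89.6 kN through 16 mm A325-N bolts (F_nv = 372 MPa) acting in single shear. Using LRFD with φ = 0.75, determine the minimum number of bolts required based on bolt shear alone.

A_b = π·16²/4 = 201.1 mm².
Per-bolt design strength φR_n = 0.75 × 372 × 201.1 × 1 / 1000 = 56.1 kN.
n ≥ 89.6 / 56.1 = 1.597 → use 2 bolts.

2 bolts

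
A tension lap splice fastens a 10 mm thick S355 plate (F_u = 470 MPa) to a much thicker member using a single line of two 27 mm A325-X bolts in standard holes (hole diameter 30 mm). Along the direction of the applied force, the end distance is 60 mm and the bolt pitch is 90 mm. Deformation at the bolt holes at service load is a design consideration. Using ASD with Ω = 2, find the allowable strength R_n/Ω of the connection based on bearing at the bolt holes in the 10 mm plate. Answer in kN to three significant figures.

279 kN

Per bolt r_n = 1.2 l_c t F_u ≤ 2.4 d t F_u; upper limit = 2.4 × 27 × 10 × 470 / 1000 = 304.6 kN.
Edge bolt: l_c = 60 − 30/2 = 45 mm → 1.2 × 45 × 10 × 470 / 1000 = 253.8 → r_n = 253.8 kN.
Interior bolts: l_c = 90 − 30 = 60 mm → 1.2 × 60 × 10 × 470 / 1000 = 338.4 → r_n = 304.6 kN.
R_n = 1 × 253.8 + 1 × 304.6 = 558.4 kN.
Allowable strength R_n/Ω = 558.4 / 2 = 279 kN.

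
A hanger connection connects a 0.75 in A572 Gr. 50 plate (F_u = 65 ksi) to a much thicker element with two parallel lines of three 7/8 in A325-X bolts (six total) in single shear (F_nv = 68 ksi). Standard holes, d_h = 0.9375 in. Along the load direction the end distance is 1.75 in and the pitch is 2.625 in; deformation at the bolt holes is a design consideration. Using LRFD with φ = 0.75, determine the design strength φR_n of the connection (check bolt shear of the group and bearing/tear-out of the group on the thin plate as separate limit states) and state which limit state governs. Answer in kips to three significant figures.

Bolt shear: A_b = π·0.875²/4 = 0.6013 in²; R_n = 68 × 0.6013 × 6 × 1 = 245.3 kips → 0.75 × 245.3 = 184 kips.
Bearing (1.2 l_c t F_u ≤ 2.4 d t F_u): upper limit = 2.4·0.875·0.75·65 = 102.4 kips.
  Edge l_c = 1.75 − 0.9375/2 = 1.281 → r_n = 74.95 kips; interior l_c = 2.625 − 0.9375 = 1.688 → r_n = 98.72 kips.
  R_n,bearing = 2·74.95 + 4·98.72 = 544.8 kips → 0.75 × 544.8 = 409 kips.
Bolt shear governs: 184 kips.

184 kips (bolt shear governs)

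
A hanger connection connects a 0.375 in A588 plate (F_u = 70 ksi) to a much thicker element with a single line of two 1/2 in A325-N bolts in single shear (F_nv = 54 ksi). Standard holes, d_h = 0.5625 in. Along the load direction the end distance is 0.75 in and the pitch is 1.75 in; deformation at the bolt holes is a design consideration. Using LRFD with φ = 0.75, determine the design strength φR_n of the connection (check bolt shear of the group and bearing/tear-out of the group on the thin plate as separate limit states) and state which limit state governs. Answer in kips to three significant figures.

Bolt shear: A_b = π·0.5²/4 = 0.1963 in²; R_n = 54 × 0.1963 × 2 × 1 = 21.21 kips → 0.75 × 21.21 = 15.9 kips.
Bearing (1.2 l_c t F_u ≤ 2.4 d t F_u): upper limit = 2.4·0.5·0.375·70 = 31.5 kips.
  Edge l_c = 0.75 − 0.5625/2 = 0.4688 → r_n = 14.77 kips; interior l_c = 1.75 − 0.5625 = 1.188 → r_n = 31.5 kips.
  R_n,bearing = 1·14.77 + 1·31.5 = 46.27 kips → 0.75 × 46.27 = 34.7 kips.
Bolt shear governs: 15.9 kips.

15.9 kips (bolt shear governs)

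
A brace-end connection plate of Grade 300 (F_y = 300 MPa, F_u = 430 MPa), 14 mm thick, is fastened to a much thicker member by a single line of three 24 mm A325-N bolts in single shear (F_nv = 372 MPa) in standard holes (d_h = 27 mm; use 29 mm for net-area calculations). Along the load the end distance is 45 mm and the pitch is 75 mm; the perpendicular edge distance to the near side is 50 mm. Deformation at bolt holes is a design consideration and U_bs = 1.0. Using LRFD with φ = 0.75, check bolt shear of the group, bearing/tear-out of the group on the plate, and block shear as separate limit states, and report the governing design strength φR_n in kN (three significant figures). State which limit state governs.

Bolt shear: A_b = π·24²/4 = 452.4 mm²; R_n = 372 × 452.4 × 3 × 1 / 1000 = 504.9 kN → 0.75 × 504.9 = 379 kN.
Bearing: edge l_c = 31.5, r_n = 227.6 kN; interior l_c = 48, r_n = 346.8 kN; R_n = 227.6 + 2·346.8 = 921.1 kN → 691 kN.
Block shear: A_gv = 2730, A_nv = 1715, A_nt = 497 mm²; R_n = min(0.6F_uA_nv, 0.6F_yA_gv) + U_bs·F_u·A_nt = 656.2 kN → 492 kN.
Bolt shear governs: 379 kN.

379 kN (bolt shear governs)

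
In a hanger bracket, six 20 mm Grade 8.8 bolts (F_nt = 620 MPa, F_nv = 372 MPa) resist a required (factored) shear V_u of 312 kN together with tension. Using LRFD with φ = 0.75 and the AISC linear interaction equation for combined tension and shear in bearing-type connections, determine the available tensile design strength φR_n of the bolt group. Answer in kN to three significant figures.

A_b = π·20²/4 = 314.2 mm²; f_rv = 312 × 1000 / (6 × 314.2) = 165.5 MPa.
F'_nt = 1.3 F_nt − (F_nt / φF_nv) f_rv = 1.3·620 − (620/(0.75·372))·165.5 = 438.2 MPa, capped at F_nt → F'_nt = 438.2 MPa.
R_n = F'_nt · A_b · n = 438.2 × 314.2 × 6 / 1000 = 825.9 kN.
Design strength φR_n = 0.75 × 825.9 = 619 kN.

619 kN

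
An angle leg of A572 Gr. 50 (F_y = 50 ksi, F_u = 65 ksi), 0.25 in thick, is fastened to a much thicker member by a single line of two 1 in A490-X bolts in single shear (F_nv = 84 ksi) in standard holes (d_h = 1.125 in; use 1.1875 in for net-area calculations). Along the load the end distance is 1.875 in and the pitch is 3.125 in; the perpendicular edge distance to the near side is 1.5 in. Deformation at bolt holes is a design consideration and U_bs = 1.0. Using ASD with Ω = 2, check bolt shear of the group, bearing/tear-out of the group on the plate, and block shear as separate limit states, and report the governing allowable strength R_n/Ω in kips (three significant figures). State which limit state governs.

23.1 kips (block shear governs)

Bolt shear: A_b = π·1²/4 = 0.7854 in²; R_n = 84 × 0.7854 × 2 × 1 = 131.9 kips → 131.9 / 2 = 66 kips.
Bearing: edge l_c = 1.312, r_n = 25.59 kips; interior l_c = 2, r_n = 39 kips; R_n = 25.59 + 1·39 = 64.59 kips → 32.3 kips.
Block shear: A_gv = 1.25, A_nv = 0.8047, A_nt = 0.2266 in²; R_n = min(0.6F_uA_nv, 0.6F_yA_gv) + U_bs·F_u·A_nt = 46.11 kips → 23.1 kips.
Block shear governs: 23.1 kips.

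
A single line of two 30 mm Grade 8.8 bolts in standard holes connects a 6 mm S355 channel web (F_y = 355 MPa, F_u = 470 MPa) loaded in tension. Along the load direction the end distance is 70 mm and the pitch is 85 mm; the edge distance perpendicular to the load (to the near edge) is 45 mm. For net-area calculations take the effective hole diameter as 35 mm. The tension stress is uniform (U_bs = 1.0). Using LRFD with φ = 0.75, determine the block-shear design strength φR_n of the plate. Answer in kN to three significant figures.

188 kN

Shear plane L_v = 70 + 1·85 = 155 mm; A_gv = 155 × 6 = 930 mm².
A_nv = (155 − 1.5·35) × 6 = 615 mm².
A_nt = (45 − 0.5·35) × 6 = 165 mm².
0.6 F_u A_nv = 173.4 kN; 0.6 F_y A_gv = 198.1 kN → shear rupture governs the shear term.
R_n = 173.4 + 1.0 × 470 × 165 / 1000 = 251 kN.
Design strength φR_n = 0.75 × 251 = 188 kN.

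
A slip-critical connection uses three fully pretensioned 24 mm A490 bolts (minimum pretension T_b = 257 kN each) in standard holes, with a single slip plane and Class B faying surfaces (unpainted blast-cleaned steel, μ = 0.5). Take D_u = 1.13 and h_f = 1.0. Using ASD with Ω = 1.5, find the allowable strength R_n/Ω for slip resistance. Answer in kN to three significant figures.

290 kN

R_n = μ · D_u · h_f · T_b · n_s · n_b = 0.5 × 1.13 × 1.0 × 257 × 1 × 3 = 435.6 kN.
Allowable strength R_n/Ω = 435.6 / 1.5 = 290 kN.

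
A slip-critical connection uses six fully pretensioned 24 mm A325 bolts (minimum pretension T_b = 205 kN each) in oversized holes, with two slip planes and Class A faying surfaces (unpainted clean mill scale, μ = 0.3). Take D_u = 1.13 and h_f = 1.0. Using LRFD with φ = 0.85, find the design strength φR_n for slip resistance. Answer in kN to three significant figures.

709 kN

R_n = μ · D_u · h_f · T_b · n_s · n_b = 0.3 × 1.13 × 1.0 × 205 × 2 × 6 = 833.9 kN.
Design strength φR_n = 0.85 × 833.9 = 709 kN.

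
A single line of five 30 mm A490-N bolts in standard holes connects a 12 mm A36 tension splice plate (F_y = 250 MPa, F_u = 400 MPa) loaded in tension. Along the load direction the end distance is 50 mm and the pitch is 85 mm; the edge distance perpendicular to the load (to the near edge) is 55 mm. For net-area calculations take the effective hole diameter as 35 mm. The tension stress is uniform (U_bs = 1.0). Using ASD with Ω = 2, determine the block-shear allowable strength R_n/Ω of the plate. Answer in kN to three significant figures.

Shear plane L_v = 50 + 4·85 = 390 mm; A_gv = 390 × 12 = 4680 mm².
A_nv = (390 − 4.5·35) × 12 = 2790 mm².
A_nt = (55 − 0.5·35) × 12 = 450 mm².
0.6 F_u A_nv = 669.6 kN; 0.6 F_y A_gv = 702 kN → shear rupture governs the shear term.
R_n = 669.6 + 1.0 × 400 × 450 / 1000 = 849.6 kN.
Allowable strength R_n/Ω = 849.6 / 2 = 425 kN.

425 kN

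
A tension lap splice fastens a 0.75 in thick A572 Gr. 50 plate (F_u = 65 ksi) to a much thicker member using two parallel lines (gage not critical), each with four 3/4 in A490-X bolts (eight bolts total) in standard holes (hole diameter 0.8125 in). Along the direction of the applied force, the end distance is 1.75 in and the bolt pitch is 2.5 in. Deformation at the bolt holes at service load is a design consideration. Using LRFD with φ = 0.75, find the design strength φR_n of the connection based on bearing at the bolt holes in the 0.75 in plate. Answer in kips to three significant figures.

513 kips

Per bolt r_n = 1.2 l_c t F_u ≤ 2.4 d t F_u; upper limit = 2.4 × 0.75 × 0.75 × 65 = 87.75 kips.
Edge bolt: l_c = 1.75 − 0.8125/2 = 1.344 in → 1.2 × 1.344 × 0.75 × 65 = 78.61 → r_n = 78.61 kips.
Interior bolts: l_c = 2.5 − 0.8125 = 1.688 in → 1.2 × 1.688 × 0.75 × 65 = 98.72 → r_n = 87.75 kips.
R_n = 2 × 78.61 + 6 × 87.75 = 683.7 kips.
Design strength φR_n = 0.75 × 683.7 = 513 kips.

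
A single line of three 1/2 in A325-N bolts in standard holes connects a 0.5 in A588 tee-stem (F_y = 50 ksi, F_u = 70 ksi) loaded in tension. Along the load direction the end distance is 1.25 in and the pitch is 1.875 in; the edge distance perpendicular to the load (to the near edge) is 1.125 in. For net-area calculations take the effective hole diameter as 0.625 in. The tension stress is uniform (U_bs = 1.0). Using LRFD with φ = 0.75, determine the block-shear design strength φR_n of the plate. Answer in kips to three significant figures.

Shear plane L_v = 1.25 + 2·1.875 = 5 in; A_gv = 5 × 0.5 = 2.5 in².
A_nv = (5 − 2.5·0.625) × 0.5 = 1.719 in².
A_nt = (1.125 − 0.5·0.625) × 0.5 = 0.4062 in².
0.6 F_u A_nv = 72.19 kips; 0.6 F_y A_gv = 75 kips → shear rupture governs the shear term.
R_n = 72.19 + 1.0 × 70 × 0.4062 = 100.6 kips.
Design strength φR_n = 0.75 × 100.6 = 75.5 kips.

75.5 kips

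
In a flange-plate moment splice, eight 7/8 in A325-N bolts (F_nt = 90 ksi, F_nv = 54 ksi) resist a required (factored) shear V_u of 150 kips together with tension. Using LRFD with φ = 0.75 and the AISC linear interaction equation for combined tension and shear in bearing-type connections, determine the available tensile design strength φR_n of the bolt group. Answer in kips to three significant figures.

A_b = π·0.875²/4 = 0.6013 in²; f_rv = 150 / (8 × 0.6013) = 31.18 ksi.
F'_nt = 1.3 F_nt − (F_nt / φF_nv) f_rv = 1.3·90 − (90/(0.75·54))·31.18 = 47.71 ksi, capped at F_nt → F'_nt = 47.71 ksi.
R_n = F'_nt · A_b · n = 47.71 × 0.6013 × 8 = 229.5 kips.
Design strength φR_n = 0.75 × 229.5 = 172 kips.

172 kips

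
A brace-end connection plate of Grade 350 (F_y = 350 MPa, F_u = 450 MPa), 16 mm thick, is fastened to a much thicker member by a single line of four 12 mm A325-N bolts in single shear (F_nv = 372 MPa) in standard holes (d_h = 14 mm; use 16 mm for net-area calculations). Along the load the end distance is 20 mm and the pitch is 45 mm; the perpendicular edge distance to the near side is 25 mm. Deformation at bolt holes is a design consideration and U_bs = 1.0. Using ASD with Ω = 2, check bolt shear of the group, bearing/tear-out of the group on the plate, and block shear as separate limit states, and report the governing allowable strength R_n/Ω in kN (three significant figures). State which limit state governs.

Bolt shear: A_b = π·12²/4 = 113.1 mm²; R_n = 372 × 113.1 × 4 × 1 / 1000 = 168.3 kN → 168.3 / 2 = 84.1 kN.
Bearing: edge l_c = 13, r_n = 112.3 kN; interior l_c = 31, r_n = 207.4 kN; R_n = 112.3 + 3·207.4 = 734.4 kN → 367 kN.
Block shear: A_gv = 2480, A_nv = 1584, A_nt = 272 mm²; R_n = min(0.6F_uA_nv, 0.6F_yA_gv) + U_bs·F_u·A_nt = 550.1 kN → 275 kN.
Bolt shear governs: 84.1 kN.

84.1 kN (bolt shear governs)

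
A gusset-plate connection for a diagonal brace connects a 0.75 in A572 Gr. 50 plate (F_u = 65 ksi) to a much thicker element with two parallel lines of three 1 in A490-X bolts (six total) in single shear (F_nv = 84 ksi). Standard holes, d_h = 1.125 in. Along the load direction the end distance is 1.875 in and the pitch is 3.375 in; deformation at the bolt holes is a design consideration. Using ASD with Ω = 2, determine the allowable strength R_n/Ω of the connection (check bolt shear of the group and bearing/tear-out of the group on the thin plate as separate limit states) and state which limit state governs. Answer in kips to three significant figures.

Bolt shear: A_b = π·1²/4 = 0.7854 in²; R_n = 84 × 0.7854 × 6 × 1 = 395.8 kips → 395.8 / 2 = 198 kips.
Bearing (1.2 l_c t F_u ≤ 2.4 d t F_u): upper limit = 2.4·1·0.75·65 = 117 kips.
  Edge l_c = 1.875 − 1.125/2 = 1.312 → r_n = 76.78 kips; interior l_c = 3.375 − 1.125 = 2.25 → r_n = 117 kips.
  R_n,bearing = 2·76.78 + 4·117 = 621.6 kips → 621.6 / 2 = 311 kips.
Bolt shear governs: 198 kips.

198 kips (bolt shear governs)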